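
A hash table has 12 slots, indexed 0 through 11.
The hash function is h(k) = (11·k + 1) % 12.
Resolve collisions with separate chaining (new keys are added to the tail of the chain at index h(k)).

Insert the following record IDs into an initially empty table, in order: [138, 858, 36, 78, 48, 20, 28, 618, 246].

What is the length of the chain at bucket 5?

1

138 → bucket 7
858 → bucket 7 (collision)
36 → bucket 1
78 → bucket 7 (collision)
48 → bucket 1 (collision)
20 → bucket 5
28 → bucket 9
618 → bucket 7 (collision)
246 → bucket 7 (collision)
Final buckets:
0: -
1: 36 -> 48
2: -
3: -
4: -
5: 20
6: -
7: 138 -> 858 -> 78 -> 618 -> 246
8: -
9: 28
10: -
11: -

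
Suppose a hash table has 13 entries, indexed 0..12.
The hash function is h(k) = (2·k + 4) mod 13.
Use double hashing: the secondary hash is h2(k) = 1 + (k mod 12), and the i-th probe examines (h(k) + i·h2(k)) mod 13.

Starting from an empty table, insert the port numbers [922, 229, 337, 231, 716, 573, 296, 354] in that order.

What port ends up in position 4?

Insert 922: h=2, slot 2 empty → index 2.
Insert 229: h=7, slot 7 empty → index 7.
Insert 337: h=2, h2=2, slot 2 occupied → index 4.
Insert 231: h=11, slot 11 empty → index 11.
Insert 716: h=6, slot 6 empty → index 6.
Insert 573: h=6, h2=10, slot 6 occupied → index 3.
Insert 296: h=11, h2=9, slots 11,7,3 occupied → index 12.
Insert 354: h=10, slot 10 empty → index 10.
Table: [., ., 922, 573, 337, ., 716, 229, ., ., 354, 231, 296]

337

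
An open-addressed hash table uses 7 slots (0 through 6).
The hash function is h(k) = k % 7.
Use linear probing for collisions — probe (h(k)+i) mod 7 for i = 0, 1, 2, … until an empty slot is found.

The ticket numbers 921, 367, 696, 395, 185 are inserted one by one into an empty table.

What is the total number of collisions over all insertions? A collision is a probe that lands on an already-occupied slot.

9

Insert 921: h=4, slot 4 empty => index 4.
Insert 367: h=3, slot 3 empty => index 3.
Insert 696: h=3, slots 3,4 occupied => index 5.
Insert 395: h=3, slots 3,4,5 occupied => index 6.
Insert 185: h=3, slots 3,4,5,6 occupied => index 0.
Table: [185, ., ., 367, 921, 696, 395]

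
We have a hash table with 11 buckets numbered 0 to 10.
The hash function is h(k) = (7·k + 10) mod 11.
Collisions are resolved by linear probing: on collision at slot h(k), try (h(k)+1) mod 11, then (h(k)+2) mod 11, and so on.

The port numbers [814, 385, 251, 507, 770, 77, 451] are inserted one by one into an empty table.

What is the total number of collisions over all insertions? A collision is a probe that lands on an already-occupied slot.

814: h=10 => slot 10
385: h=10, probe 10,0 => slot 0
251: h=7 => slot 7
507: h=6 => slot 6
770: h=10, probe 10,0,1 => slot 1
77: h=10, probe 10,0,1,2 => slot 2
451: h=10, probe 10,0,1,2,3 => slot 3
Table: [385, 770, 77, 451, —, —, 507, 251, —, —, 814]

10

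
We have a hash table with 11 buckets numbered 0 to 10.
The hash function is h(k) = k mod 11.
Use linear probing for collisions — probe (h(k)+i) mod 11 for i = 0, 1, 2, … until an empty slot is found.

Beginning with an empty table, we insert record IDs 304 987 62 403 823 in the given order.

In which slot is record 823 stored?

0

304: h=7 → slot 7
987: h=8 → slot 8
62: h=7, probe 7,8,9 → slot 9
403: h=7, probe 7,8,9,10 → slot 10
823: h=9, probe 9,10,0 → slot 0
Table: [823, -, -, -, -, -, -, 304, 987, 62, 403]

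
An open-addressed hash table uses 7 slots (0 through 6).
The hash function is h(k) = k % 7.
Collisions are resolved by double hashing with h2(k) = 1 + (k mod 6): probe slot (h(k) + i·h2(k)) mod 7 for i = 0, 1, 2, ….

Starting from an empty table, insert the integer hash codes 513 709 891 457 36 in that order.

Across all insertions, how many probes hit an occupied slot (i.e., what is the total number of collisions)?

Insert 513: h=2, slot 2 empty => index 2.
Insert 709: h=2, h2=2, slot 2 occupied => index 4.
Insert 891: h=2, h2=4, slot 2 occupied => index 6.
Insert 457: h=2, h2=2, slots 2,4,6 occupied => index 1.
Insert 36: h=1, h2=1, slots 1,2 occupied => index 3.
Table: [., 457, 513, 36, 709, ., 891]

7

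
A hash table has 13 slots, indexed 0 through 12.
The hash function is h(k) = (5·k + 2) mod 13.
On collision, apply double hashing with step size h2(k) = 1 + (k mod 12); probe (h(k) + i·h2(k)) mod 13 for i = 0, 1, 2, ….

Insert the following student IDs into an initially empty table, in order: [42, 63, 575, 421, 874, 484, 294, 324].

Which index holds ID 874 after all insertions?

2

Insert 42: h=4, slot 4 empty → index 4.
Insert 63: h=5, slot 5 empty → index 5.
Insert 575: h=4, h2=12, slot 4 occupied → index 3.
Insert 421: h=1, slot 1 empty → index 1.
Insert 874: h=4, h2=11, slot 4 occupied → index 2.
Insert 484: h=4, h2=5, slot 4 occupied → index 9.
Insert 294: h=3, h2=7, slot 3 occupied → index 10.
Insert 324: h=10, h2=1, slot 10 occupied → index 11.
Table: [., 421, 874, 575, 42, 63, ., ., ., 484, 294, 324, .]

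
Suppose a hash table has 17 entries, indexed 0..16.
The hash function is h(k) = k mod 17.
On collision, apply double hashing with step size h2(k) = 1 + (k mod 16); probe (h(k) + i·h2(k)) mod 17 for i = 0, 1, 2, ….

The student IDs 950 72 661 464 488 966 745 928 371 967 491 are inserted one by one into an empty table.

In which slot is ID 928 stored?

11

950: h=15 → slot 15
72: h=4 → slot 4
661: h=15, h2=6, probe 15,4,10 → slot 10
464: h=5 → slot 5
488: h=12 → slot 12
966: h=14 → slot 14
745: h=14, h2=10, probe 14,7 → slot 7
928: h=10, h2=1, probe 10,11 → slot 11
371: h=14, h2=4, probe 14,1 → slot 1
967: h=15, h2=8, probe 15,6 → slot 6
491: h=15, h2=12, probe 15,10,5,0 → slot 0
Table: [491, 371, _, _, 72, 464, 967, 745, _, _, 661, 928, 488, _, 966, 950, _]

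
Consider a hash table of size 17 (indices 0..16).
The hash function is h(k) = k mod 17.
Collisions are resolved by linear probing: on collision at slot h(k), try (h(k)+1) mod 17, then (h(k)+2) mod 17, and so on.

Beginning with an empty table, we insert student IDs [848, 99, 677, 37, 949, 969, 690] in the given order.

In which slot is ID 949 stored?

0

848: h=15 => slot 15
99: h=14 => slot 14
677: h=14, probe 14,15,16 => slot 16
37: h=3 => slot 3
949: h=14, probe 14,15,16,0 => slot 0
969: h=0, probe 0,1 => slot 1
690: h=10 => slot 10
Table: [949, 969, ., 37, ., ., ., ., ., ., 690, ., ., ., 99, 848, 677]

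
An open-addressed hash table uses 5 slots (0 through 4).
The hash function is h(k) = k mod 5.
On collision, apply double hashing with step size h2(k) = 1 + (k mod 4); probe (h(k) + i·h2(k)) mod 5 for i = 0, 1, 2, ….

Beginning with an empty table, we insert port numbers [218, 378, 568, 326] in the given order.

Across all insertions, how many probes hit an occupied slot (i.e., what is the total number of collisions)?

218 hashes to 3; slot 3 is free → place at 3.
378 hashes to 3, h2=3; 3 taken → place at 1.
568 hashes to 3, h2=1; 3 taken → place at 4.
326 hashes to 1, h2=3; 1,4 taken → place at 2.
Table: [—, 378, 326, 218, 568]

4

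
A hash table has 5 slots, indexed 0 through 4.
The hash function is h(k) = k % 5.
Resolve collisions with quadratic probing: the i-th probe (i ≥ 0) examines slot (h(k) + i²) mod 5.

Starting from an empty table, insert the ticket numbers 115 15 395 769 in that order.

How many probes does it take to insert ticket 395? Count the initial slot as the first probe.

3

115 hashes to 0; slot 0 is free → place at 0.
15 hashes to 0; 0 taken → place at 1.
395 hashes to 0; 0,1 taken → place at 4.
769 hashes to 4; 4,0 taken → place at 3.
Table: [115, 15, —, 769, 395]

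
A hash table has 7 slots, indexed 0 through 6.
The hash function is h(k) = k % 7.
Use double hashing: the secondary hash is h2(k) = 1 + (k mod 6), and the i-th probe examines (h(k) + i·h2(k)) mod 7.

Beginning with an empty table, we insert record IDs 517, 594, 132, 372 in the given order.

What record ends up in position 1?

132

517 hashes to 6; slot 6 is free → place at 6.
594 hashes to 6, h2=1; 6 taken → place at 0.
132 hashes to 6, h2=1; 6,0 taken → place at 1.
372 hashes to 1, h2=1; 1 taken → place at 2.
Table: [594, 132, 372, -, -, -, 517]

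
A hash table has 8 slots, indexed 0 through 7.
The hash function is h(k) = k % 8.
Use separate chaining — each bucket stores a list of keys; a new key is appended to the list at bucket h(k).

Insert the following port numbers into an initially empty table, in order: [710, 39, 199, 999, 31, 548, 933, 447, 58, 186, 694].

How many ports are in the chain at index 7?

710 -> bucket 6
39 -> bucket 7
199 -> bucket 7 (collision)
999 -> bucket 7 (collision)
31 -> bucket 7 (collision)
548 -> bucket 4
933 -> bucket 5
447 -> bucket 7 (collision)
58 -> bucket 2
186 -> bucket 2 (collision)
694 -> bucket 6 (collision)
Final buckets:
0: ∅
1: ∅
2: 58 -> 186
3: ∅
4: 548
5: 933
6: 710 -> 694
7: 39 -> 199 -> 999 -> 31 -> 447

5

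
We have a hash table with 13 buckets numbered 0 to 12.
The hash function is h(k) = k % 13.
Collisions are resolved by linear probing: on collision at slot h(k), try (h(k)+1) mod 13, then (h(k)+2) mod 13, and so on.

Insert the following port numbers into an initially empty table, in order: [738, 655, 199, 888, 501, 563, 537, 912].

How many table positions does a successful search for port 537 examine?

6

Insert 738: h=10, slot 10 empty → index 10.
Insert 655: h=5, slot 5 empty → index 5.
Insert 199: h=4, slot 4 empty → index 4.
Insert 888: h=4, slots 4,5 occupied → index 6.
Insert 501: h=7, slot 7 empty → index 7.
Insert 563: h=4, slots 4,5,6,7 occupied → index 8.
Insert 537: h=4, slots 4,5,6,7,8 occupied → index 9.
Insert 912: h=2, slot 2 empty → index 2.
Table: [., ., 912, ., 199, 655, 888, 501, 563, 537, 738, ., .]
Lookup 537: h=4, probe 4,5,6,7,8,9 → found at 9.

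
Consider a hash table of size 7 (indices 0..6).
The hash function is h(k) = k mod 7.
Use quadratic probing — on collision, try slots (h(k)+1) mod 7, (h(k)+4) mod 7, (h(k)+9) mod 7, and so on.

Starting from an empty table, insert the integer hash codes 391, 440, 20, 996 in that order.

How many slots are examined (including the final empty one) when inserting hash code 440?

2

391 hashes to 6; slot 6 is free → place at 6.
440 hashes to 6; 6 taken → place at 0.
20 hashes to 6; 6,0 taken → place at 3.
996 hashes to 2; slot 2 is free → place at 2.
Table: [440, ., 996, 20, ., ., 391]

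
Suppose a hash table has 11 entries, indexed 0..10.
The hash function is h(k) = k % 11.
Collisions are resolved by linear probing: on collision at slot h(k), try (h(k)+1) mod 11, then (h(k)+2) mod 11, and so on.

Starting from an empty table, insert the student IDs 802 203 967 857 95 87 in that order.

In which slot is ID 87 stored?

2

802 hashes to 10; slot 10 is free -> place at 10.
203 hashes to 5; slot 5 is free -> place at 5.
967 hashes to 10; 10 taken -> place at 0.
857 hashes to 10; 10,0 taken -> place at 1.
95 hashes to 7; slot 7 is free -> place at 7.
87 hashes to 10; 10,0,1 taken -> place at 2.
Table: [967, 857, 87, -, -, 203, -, 95, -, -, 802]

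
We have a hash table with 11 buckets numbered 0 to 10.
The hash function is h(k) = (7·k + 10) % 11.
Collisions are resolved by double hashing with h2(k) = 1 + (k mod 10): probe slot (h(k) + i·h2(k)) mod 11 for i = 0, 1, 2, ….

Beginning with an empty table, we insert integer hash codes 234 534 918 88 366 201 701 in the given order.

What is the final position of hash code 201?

Insert 234: h=9, slot 9 empty => index 9.
Insert 534: h=8, slot 8 empty => index 8.
Insert 918: h=1, slot 1 empty => index 1.
Insert 88: h=10, slot 10 empty => index 10.
Insert 366: h=9, h2=7, slot 9 occupied => index 5.
Insert 201: h=9, h2=2, slot 9 occupied => index 0.
Insert 701: h=0, h2=2, slot 0 occupied => index 2.
Table: [201, 918, 701, _, _, 366, _, _, 534, 234, 88]

0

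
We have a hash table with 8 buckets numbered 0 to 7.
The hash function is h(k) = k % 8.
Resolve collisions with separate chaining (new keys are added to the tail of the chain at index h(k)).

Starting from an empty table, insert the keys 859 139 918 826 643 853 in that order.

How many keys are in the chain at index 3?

Insert 859: h=3, bucket 3 empty -> new chain.
Insert 139: h=3, bucket 3 nonempty -> append to chain.
Insert 918: h=6, bucket 6 empty -> new chain.
Insert 826: h=2, bucket 2 empty -> new chain.
Insert 643: h=3, bucket 3 nonempty -> append to chain.
Insert 853: h=5, bucket 5 empty -> new chain.
Final buckets:
0: _
1: _
2: 826
3: 859 -> 139 -> 643
4: _
5: 853
6: 918
7: _

3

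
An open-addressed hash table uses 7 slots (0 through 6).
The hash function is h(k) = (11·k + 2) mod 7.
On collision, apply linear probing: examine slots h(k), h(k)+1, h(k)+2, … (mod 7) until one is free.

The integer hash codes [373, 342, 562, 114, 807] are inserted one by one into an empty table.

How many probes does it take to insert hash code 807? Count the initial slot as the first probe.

Insert 373: h=3, slot 3 empty -> index 3.
Insert 342: h=5, slot 5 empty -> index 5.
Insert 562: h=3, slot 3 occupied -> index 4.
Insert 114: h=3, slots 3,4,5 occupied -> index 6.
Insert 807: h=3, slots 3,4,5,6 occupied -> index 0.
Table: [807, —, —, 373, 562, 342, 114]

5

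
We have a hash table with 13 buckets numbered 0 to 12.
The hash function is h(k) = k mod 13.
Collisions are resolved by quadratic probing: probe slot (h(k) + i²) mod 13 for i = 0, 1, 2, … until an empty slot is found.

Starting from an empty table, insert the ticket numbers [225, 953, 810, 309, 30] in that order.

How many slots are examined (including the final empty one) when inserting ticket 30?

225: h=4 -> slot 4
953: h=4, probe 4,5 -> slot 5
810: h=4, probe 4,5,8 -> slot 8
309: h=10 -> slot 10
30: h=4, probe 4,5,8,0 -> slot 0
Table: [30, _, _, _, 225, 953, _, _, 810, _, 309, _, _]

4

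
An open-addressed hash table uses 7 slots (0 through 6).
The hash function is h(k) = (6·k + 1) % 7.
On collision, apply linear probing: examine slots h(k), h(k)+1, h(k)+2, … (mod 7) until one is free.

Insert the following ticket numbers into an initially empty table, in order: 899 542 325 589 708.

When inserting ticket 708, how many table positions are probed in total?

3

Insert 899: h=5, slot 5 empty → index 5.
Insert 542: h=5, slot 5 occupied → index 6.
Insert 325: h=5, slots 5,6 occupied → index 0.
Insert 589: h=0, slot 0 occupied → index 1.
Insert 708: h=0, slots 0,1 occupied → index 2.
Table: [325, 589, 708, _, _, 899, 542]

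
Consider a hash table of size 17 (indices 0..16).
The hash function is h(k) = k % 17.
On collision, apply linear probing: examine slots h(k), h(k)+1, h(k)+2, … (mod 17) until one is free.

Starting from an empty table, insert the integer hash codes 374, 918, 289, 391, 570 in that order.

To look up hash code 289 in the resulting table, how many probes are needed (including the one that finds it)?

3

Insert 374: h=0, slot 0 empty → index 0.
Insert 918: h=0, slot 0 occupied → index 1.
Insert 289: h=0, slots 0,1 occupied → index 2.
Insert 391: h=0, slots 0,1,2 occupied → index 3.
Insert 570: h=9, slot 9 empty → index 9.
Table: [374, 918, 289, 391, -, -, -, -, -, 570, -, -, -, -, -, -, -]
Lookup 289: h=0, probe 0,1,2 → found at 2.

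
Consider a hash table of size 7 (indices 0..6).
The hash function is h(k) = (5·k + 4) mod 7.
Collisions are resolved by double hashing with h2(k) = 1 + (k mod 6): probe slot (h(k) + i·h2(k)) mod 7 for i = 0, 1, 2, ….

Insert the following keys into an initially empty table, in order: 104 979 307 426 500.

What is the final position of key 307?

3

104 hashes to 6; slot 6 is free => place at 6.
979 hashes to 6, h2=2; 6 taken => place at 1.
307 hashes to 6, h2=2; 6,1 taken => place at 3.
426 hashes to 6, h2=1; 6 taken => place at 0.
500 hashes to 5; slot 5 is free => place at 5.
Table: [426, 979, ., 307, ., 500, 104]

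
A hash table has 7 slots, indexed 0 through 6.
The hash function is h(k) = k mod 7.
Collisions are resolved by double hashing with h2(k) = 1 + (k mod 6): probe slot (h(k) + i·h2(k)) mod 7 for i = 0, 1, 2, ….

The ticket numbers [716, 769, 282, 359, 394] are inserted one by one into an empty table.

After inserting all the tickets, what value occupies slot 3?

282

716 hashes to 2; slot 2 is free => place at 2.
769 hashes to 6; slot 6 is free => place at 6.
282 hashes to 2, h2=1; 2 taken => place at 3.
359 hashes to 2, h2=6; 2 taken => place at 1.
394 hashes to 2, h2=5; 2 taken => place at 0.
Table: [394, 359, 716, 282, —, —, 769]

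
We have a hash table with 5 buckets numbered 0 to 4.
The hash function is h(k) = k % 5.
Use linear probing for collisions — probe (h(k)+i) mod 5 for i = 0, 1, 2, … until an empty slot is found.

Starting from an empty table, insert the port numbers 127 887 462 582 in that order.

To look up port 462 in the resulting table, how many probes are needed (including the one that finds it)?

127: h=2 -> slot 2
887: h=2, probe 2,3 -> slot 3
462: h=2, probe 2,3,4 -> slot 4
582: h=2, probe 2,3,4,0 -> slot 0
Table: [582, ., 127, 887, 462]
Lookup 462: h=2, probe 2,3,4 → found at 4.

3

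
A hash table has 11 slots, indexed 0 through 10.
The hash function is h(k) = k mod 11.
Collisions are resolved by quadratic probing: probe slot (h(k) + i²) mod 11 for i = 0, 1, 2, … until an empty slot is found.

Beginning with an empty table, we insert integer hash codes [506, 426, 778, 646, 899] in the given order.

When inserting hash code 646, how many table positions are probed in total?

3

Insert 506: h=0, slot 0 empty -> index 0.
Insert 426: h=8, slot 8 empty -> index 8.
Insert 778: h=8, slot 8 occupied -> index 9.
Insert 646: h=8, slots 8,9 occupied -> index 1.
Insert 899: h=8, slots 8,9,1 occupied -> index 6.
Table: [506, 646, —, —, —, —, 899, —, 426, 778, —]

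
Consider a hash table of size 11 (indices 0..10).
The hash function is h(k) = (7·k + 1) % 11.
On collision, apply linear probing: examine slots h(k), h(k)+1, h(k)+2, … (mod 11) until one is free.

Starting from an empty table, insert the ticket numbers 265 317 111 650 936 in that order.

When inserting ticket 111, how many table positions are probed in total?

265: h=8 → slot 8
317: h=9 → slot 9
111: h=8, probe 8,9,10 → slot 10
650: h=8, probe 8,9,10,0 → slot 0
936: h=8, probe 8,9,10,0,1 → slot 1
Table: [650, 936, ., ., ., ., ., ., 265, 317, 111]

3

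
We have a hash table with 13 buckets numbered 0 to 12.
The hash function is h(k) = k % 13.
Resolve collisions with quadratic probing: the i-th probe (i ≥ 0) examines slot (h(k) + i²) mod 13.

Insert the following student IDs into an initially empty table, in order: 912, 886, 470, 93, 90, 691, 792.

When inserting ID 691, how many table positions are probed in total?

5

912 hashes to 2; slot 2 is free → place at 2.
886 hashes to 2; 2 taken → place at 3.
470 hashes to 2; 2,3 taken → place at 6.
93 hashes to 2; 2,3,6 taken → place at 11.
90 hashes to 12; slot 12 is free → place at 12.
691 hashes to 2; 2,3,6,11 taken → place at 5.
792 hashes to 12; 12 taken → place at 0.
Table: [792, ., 912, 886, ., 691, 470, ., ., ., ., 93, 90]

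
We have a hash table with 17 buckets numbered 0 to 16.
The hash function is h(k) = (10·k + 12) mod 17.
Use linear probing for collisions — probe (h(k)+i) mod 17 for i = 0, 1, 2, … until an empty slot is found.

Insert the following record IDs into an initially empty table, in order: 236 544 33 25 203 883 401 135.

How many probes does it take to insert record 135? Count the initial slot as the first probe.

4

236: h=9 -> slot 9
544: h=12 -> slot 12
33: h=2 -> slot 2
25: h=7 -> slot 7
203: h=2, probe 2,3 -> slot 3
883: h=2, probe 2,3,4 -> slot 4
401: h=10 -> slot 10
135: h=2, probe 2,3,4,5 -> slot 5
Table: [-, -, 33, 203, 883, 135, -, 25, -, 236, 401, -, 544, -, -, -, -]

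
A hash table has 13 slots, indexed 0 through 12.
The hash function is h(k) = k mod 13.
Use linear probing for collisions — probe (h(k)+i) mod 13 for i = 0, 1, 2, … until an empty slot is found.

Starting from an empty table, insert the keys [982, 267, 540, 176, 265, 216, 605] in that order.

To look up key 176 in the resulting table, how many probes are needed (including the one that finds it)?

4

982 hashes to 7; slot 7 is free → place at 7.
267 hashes to 7; 7 taken → place at 8.
540 hashes to 7; 7,8 taken → place at 9.
176 hashes to 7; 7,8,9 taken → place at 10.
265 hashes to 5; slot 5 is free → place at 5.
216 hashes to 8; 8,9,10 taken → place at 11.
605 hashes to 7; 7,8,9,10,11 taken → place at 12.
Table: [_, _, _, _, _, 265, _, 982, 267, 540, 176, 216, 605]
Lookup 176: h=7, probe 7,8,9,10 → found at 10.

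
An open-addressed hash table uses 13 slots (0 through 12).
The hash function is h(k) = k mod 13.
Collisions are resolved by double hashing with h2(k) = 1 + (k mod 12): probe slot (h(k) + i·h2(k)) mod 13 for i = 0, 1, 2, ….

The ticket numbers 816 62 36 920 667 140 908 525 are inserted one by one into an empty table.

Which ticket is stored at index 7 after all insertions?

Insert 816: h=10, slot 10 empty -> index 10.
Insert 62: h=10, h2=3, slot 10 occupied -> index 0.
Insert 36: h=10, h2=1, slot 10 occupied -> index 11.
Insert 920: h=10, h2=9, slot 10 occupied -> index 6.
Insert 667: h=4, slot 4 empty -> index 4.
Insert 140: h=10, h2=9, slots 10,6 occupied -> index 2.
Insert 908: h=11, h2=9, slot 11 occupied -> index 7.
Insert 525: h=5, slot 5 empty -> index 5.
Table: [62, —, 140, —, 667, 525, 920, 908, —, —, 816, 36, —]

908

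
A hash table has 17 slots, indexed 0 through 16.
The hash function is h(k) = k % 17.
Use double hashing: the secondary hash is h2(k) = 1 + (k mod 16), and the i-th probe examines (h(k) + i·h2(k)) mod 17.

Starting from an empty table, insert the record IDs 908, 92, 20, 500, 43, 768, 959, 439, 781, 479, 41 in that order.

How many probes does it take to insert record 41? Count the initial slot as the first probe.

2

Insert 908: h=7, slot 7 empty => index 7.
Insert 92: h=7, h2=13, slot 7 occupied => index 3.
Insert 20: h=3, h2=5, slot 3 occupied => index 8.
Insert 500: h=7, h2=5, slot 7 occupied => index 12.
Insert 43: h=9, slot 9 empty => index 9.
Insert 768: h=3, h2=1, slot 3 occupied => index 4.
Insert 959: h=7, h2=16, slot 7 occupied => index 6.
Insert 439: h=14, slot 14 empty => index 14.
Insert 781: h=16, slot 16 empty => index 16.
Insert 479: h=3, h2=16, slot 3 occupied => index 2.
Insert 41: h=7, h2=10, slot 7 occupied => index 0.
Table: [41, ∅, 479, 92, 768, ∅, 959, 908, 20, 43, ∅, ∅, 500, ∅, 439, ∅, 781]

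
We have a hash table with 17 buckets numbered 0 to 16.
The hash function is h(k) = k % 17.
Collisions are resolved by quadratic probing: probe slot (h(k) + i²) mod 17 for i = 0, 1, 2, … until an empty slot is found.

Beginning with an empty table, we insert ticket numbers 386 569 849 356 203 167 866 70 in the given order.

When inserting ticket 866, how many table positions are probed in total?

5

386: h=12 -> slot 12
569: h=8 -> slot 8
849: h=16 -> slot 16
356: h=16, probe 16,0 -> slot 0
203: h=16, probe 16,0,3 -> slot 3
167: h=14 -> slot 14
866: h=16, probe 16,0,3,8,15 -> slot 15
70: h=2 -> slot 2
Table: [356, ., 70, 203, ., ., ., ., 569, ., ., ., 386, ., 167, 866, 849]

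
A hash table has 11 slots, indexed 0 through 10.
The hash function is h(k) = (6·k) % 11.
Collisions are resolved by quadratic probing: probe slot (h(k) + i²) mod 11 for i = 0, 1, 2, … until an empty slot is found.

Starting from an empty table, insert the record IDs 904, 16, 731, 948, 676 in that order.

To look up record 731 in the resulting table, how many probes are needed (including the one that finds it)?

2

904: h=1 -> slot 1
16: h=8 -> slot 8
731: h=8, probe 8,9 -> slot 9
948: h=1, probe 1,2 -> slot 2
676: h=8, probe 8,9,1,6 -> slot 6
Table: [-, 904, 948, -, -, -, 676, -, 16, 731, -]
Lookup 731: h=8, probe 8,9 → found at 9.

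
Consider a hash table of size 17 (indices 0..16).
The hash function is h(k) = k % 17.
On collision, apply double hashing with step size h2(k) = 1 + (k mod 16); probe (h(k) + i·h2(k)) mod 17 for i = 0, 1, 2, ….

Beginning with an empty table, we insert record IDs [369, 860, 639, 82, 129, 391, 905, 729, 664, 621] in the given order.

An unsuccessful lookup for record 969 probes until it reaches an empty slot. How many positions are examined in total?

369 hashes to 12; slot 12 is free -> place at 12.
860 hashes to 10; slot 10 is free -> place at 10.
639 hashes to 10, h2=16; 10 taken -> place at 9.
82 hashes to 14; slot 14 is free -> place at 14.
129 hashes to 10, h2=2; 10,12,14 taken -> place at 16.
391 hashes to 0; slot 0 is free -> place at 0.
905 hashes to 4; slot 4 is free -> place at 4.
729 hashes to 15; slot 15 is free -> place at 15.
664 hashes to 1; slot 1 is free -> place at 1.
621 hashes to 9, h2=14; 9 taken -> place at 6.
Table: [391, 664, -, -, 905, -, 621, -, -, 639, 860, -, 369, -, 82, 729, 129]
Lookup 969: h=0, h2=10, probe 0,10,3 → slot 3 empty, not found.

3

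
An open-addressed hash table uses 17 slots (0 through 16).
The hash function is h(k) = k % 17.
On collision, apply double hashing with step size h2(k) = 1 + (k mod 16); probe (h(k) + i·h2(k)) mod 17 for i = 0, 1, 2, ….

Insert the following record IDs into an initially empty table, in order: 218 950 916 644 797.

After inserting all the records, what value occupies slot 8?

218 hashes to 14; slot 14 is free → place at 14.
950 hashes to 15; slot 15 is free → place at 15.
916 hashes to 15, h2=5; 15 taken → place at 3.
644 hashes to 15, h2=5; 15,3 taken → place at 8.
797 hashes to 15, h2=14; 15 taken → place at 12.
Table: [∅, ∅, ∅, 916, ∅, ∅, ∅, ∅, 644, ∅, ∅, ∅, 797, ∅, 218, 950, ∅]

644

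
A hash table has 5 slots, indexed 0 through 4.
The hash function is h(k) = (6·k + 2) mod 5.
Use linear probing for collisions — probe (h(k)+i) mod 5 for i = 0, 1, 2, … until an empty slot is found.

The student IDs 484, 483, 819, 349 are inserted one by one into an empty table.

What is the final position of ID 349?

Insert 484: h=1, slot 1 empty => index 1.
Insert 483: h=0, slot 0 empty => index 0.
Insert 819: h=1, slot 1 occupied => index 2.
Insert 349: h=1, slots 1,2 occupied => index 3.
Table: [483, 484, 819, 349, _]

3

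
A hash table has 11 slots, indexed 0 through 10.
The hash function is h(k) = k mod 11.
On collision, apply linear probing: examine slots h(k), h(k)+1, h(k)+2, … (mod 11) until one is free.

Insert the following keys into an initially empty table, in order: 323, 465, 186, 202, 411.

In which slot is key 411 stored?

6

Insert 323: h=4, slot 4 empty → index 4.
Insert 465: h=3, slot 3 empty → index 3.
Insert 186: h=10, slot 10 empty → index 10.
Insert 202: h=4, slot 4 occupied → index 5.
Insert 411: h=4, slots 4,5 occupied → index 6.
Table: [—, —, —, 465, 323, 202, 411, —, —, —, 186]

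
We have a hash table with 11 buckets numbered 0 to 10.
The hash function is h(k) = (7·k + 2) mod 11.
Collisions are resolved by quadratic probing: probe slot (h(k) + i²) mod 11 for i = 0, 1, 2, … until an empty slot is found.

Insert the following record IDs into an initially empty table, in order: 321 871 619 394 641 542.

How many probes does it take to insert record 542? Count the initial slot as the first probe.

Insert 321: h=5, slot 5 empty → index 5.
Insert 871: h=5, slot 5 occupied → index 6.
Insert 619: h=1, slot 1 empty → index 1.
Insert 394: h=10, slot 10 empty → index 10.
Insert 641: h=1, slot 1 occupied → index 2.
Insert 542: h=1, slots 1,2,5,10,6 occupied → index 4.
Table: [_, 619, 641, _, 542, 321, 871, _, _, _, 394]

6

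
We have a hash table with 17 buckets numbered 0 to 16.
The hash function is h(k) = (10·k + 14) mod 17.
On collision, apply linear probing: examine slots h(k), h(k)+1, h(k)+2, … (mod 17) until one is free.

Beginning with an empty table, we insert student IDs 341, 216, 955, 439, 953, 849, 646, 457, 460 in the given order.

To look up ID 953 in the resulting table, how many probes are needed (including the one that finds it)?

2

Insert 341: h=7, slot 7 empty => index 7.
Insert 216: h=15, slot 15 empty => index 15.
Insert 955: h=10, slot 10 empty => index 10.
Insert 439: h=1, slot 1 empty => index 1.
Insert 953: h=7, slot 7 occupied => index 8.
Insert 849: h=4, slot 4 empty => index 4.
Insert 646: h=14, slot 14 empty => index 14.
Insert 457: h=11, slot 11 empty => index 11.
Insert 460: h=7, slots 7,8 occupied => index 9.
Table: [—, 439, —, —, 849, —, —, 341, 953, 460, 955, 457, —, —, 646, 216, —]
Lookup 953: h=7, probe 7,8 → found at 8.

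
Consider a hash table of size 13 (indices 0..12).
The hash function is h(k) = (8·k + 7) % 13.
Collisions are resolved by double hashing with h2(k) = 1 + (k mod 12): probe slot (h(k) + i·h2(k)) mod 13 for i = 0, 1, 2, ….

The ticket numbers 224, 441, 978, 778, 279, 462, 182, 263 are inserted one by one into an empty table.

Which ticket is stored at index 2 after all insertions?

224 hashes to 5; slot 5 is free → place at 5.
441 hashes to 12; slot 12 is free → place at 12.
978 hashes to 5, h2=7; 5,12 taken → place at 6.
778 hashes to 4; slot 4 is free → place at 4.
279 hashes to 3; slot 3 is free → place at 3.
462 hashes to 11; slot 11 is free → place at 11.
182 hashes to 7; slot 7 is free → place at 7.
263 hashes to 5, h2=12; 5,4,3 taken → place at 2.
Table: [∅, ∅, 263, 279, 778, 224, 978, 182, ∅, ∅, ∅, 462, 441]

263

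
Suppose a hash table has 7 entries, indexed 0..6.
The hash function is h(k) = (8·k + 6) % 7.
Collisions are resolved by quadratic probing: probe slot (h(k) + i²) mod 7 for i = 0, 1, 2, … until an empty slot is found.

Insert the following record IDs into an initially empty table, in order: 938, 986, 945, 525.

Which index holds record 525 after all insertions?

3

938: h=6 => slot 6
986: h=5 => slot 5
945: h=6, probe 6,0 => slot 0
525: h=6, probe 6,0,3 => slot 3
Table: [945, —, —, 525, —, 986, 938]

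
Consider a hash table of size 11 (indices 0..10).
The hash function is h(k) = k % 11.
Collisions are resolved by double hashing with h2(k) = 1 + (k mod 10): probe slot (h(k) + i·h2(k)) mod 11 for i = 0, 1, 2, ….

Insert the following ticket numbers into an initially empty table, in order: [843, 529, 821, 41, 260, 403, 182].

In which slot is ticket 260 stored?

843: h=7 -> slot 7
529: h=1 -> slot 1
821: h=7, h2=2, probe 7,9 -> slot 9
41: h=8 -> slot 8
260: h=7, h2=1, probe 7,8,9,10 -> slot 10
403: h=7, h2=4, probe 7,0 -> slot 0
182: h=6 -> slot 6
Table: [403, 529, ., ., ., ., 182, 843, 41, 821, 260]

10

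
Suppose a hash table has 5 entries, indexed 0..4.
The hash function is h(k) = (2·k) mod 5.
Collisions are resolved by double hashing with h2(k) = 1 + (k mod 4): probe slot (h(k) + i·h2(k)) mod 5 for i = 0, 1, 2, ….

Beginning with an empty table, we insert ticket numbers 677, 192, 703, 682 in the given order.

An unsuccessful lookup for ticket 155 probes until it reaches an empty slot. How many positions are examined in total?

3

Insert 677: h=4, slot 4 empty -> index 4.
Insert 192: h=4, h2=1, slot 4 occupied -> index 0.
Insert 703: h=1, slot 1 empty -> index 1.
Insert 682: h=4, h2=3, slot 4 occupied -> index 2.
Table: [192, 703, 682, ∅, 677]
Lookup 155: h=0, h2=4, probe 0,4,3 → slot 3 empty, not found.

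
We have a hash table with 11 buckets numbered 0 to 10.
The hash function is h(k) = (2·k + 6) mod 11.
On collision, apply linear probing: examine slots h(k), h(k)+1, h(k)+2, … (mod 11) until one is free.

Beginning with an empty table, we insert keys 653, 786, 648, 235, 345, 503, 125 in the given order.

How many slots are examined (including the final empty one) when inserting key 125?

6

653 hashes to 3; slot 3 is free -> place at 3.
786 hashes to 5; slot 5 is free -> place at 5.
648 hashes to 4; slot 4 is free -> place at 4.
235 hashes to 3; 3,4,5 taken -> place at 6.
345 hashes to 3; 3,4,5,6 taken -> place at 7.
503 hashes to 0; slot 0 is free -> place at 0.
125 hashes to 3; 3,4,5,6,7 taken -> place at 8.
Table: [503, _, _, 653, 648, 786, 235, 345, 125, _, _]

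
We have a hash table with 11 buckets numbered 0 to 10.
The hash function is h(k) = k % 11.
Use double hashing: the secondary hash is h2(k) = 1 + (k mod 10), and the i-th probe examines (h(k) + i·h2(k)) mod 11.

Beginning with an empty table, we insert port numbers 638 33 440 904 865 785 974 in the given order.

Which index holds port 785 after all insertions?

638 hashes to 0; slot 0 is free => place at 0.
33 hashes to 0, h2=4; 0 taken => place at 4.
440 hashes to 0, h2=1; 0 taken => place at 1.
904 hashes to 2; slot 2 is free => place at 2.
865 hashes to 7; slot 7 is free => place at 7.
785 hashes to 4, h2=6; 4 taken => place at 10.
974 hashes to 6; slot 6 is free => place at 6.
Table: [638, 440, 904, _, 33, _, 974, 865, _, _, 785]

10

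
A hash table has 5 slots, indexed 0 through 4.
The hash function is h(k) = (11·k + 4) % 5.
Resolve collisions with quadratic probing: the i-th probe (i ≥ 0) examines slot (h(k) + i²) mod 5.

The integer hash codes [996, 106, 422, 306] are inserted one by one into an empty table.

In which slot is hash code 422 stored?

2

996 hashes to 0; slot 0 is free => place at 0.
106 hashes to 0; 0 taken => place at 1.
422 hashes to 1; 1 taken => place at 2.
306 hashes to 0; 0,1 taken => place at 4.
Table: [996, 106, 422, -, 306]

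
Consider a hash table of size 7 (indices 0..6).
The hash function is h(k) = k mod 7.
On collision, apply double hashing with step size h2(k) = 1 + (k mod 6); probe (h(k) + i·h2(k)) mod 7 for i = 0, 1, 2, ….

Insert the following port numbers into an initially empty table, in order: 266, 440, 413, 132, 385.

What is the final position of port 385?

2

266: h=0 → slot 0
440: h=6 → slot 6
413: h=0, h2=6, probe 0,6,5 → slot 5
132: h=6, h2=1, probe 6,0,1 → slot 1
385: h=0, h2=2, probe 0,2 → slot 2
Table: [266, 132, 385, —, —, 413, 440]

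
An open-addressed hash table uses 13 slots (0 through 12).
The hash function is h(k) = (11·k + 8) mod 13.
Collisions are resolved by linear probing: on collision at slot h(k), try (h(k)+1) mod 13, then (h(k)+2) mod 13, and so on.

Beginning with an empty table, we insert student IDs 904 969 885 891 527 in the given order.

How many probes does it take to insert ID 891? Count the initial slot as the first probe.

904: h=7 -> slot 7
969: h=7, probe 7,8 -> slot 8
885: h=6 -> slot 6
891: h=7, probe 7,8,9 -> slot 9
527: h=7, probe 7,8,9,10 -> slot 10
Table: [., ., ., ., ., ., 885, 904, 969, 891, 527, ., .]

3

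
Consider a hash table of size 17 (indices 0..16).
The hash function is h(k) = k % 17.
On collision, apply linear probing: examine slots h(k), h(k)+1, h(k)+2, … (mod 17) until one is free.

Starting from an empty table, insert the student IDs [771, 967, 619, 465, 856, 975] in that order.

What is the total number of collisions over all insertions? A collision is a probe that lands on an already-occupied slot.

Insert 771: h=6, slot 6 empty → index 6.
Insert 967: h=15, slot 15 empty → index 15.
Insert 619: h=7, slot 7 empty → index 7.
Insert 465: h=6, slots 6,7 occupied → index 8.
Insert 856: h=6, slots 6,7,8 occupied → index 9.
Insert 975: h=6, slots 6,7,8,9 occupied → index 10.
Table: [_, _, _, _, _, _, 771, 619, 465, 856, 975, _, _, _, _, 967, _]

9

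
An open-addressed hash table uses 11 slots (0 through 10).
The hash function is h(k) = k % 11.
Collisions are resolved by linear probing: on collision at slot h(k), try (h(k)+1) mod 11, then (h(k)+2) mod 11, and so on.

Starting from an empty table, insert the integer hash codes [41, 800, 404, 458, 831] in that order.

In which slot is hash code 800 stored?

41: h=8 => slot 8
800: h=8, probe 8,9 => slot 9
404: h=8, probe 8,9,10 => slot 10
458: h=7 => slot 7
831: h=6 => slot 6
Table: [., ., ., ., ., ., 831, 458, 41, 800, 404]

9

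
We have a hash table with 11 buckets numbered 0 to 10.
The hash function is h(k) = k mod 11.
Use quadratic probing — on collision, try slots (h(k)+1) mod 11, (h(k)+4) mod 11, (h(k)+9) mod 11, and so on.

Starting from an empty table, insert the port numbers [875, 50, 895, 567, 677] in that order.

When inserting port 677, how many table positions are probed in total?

875 hashes to 6; slot 6 is free => place at 6.
50 hashes to 6; 6 taken => place at 7.
895 hashes to 4; slot 4 is free => place at 4.
567 hashes to 6; 6,7 taken => place at 10.
677 hashes to 6; 6,7,10,4 taken => place at 0.
Table: [677, ∅, ∅, ∅, 895, ∅, 875, 50, ∅, ∅, 567]

5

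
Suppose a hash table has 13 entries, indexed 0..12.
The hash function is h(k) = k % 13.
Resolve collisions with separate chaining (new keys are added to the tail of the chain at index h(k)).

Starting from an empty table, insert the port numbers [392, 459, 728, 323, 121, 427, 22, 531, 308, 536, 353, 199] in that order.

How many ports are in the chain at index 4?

3

Insert 392: h=2, bucket 2 empty -> new chain.
Insert 459: h=4, bucket 4 empty -> new chain.
Insert 728: h=0, bucket 0 empty -> new chain.
Insert 323: h=11, bucket 11 empty -> new chain.
Insert 121: h=4, bucket 4 nonempty -> append to chain.
Insert 427: h=11, bucket 11 nonempty -> append to chain.
Insert 22: h=9, bucket 9 empty -> new chain.
Insert 531: h=11, bucket 11 nonempty -> append to chain.
Insert 308: h=9, bucket 9 nonempty -> append to chain.
Insert 536: h=3, bucket 3 empty -> new chain.
Insert 353: h=2, bucket 2 nonempty -> append to chain.
Insert 199: h=4, bucket 4 nonempty -> append to chain.
Final buckets:
0: 728
1: -
2: 392 -> 353
3: 536
4: 459 -> 121 -> 199
5: -
6: -
7: -
8: -
9: 22 -> 308
10: -
11: 323 -> 427 -> 531
12: -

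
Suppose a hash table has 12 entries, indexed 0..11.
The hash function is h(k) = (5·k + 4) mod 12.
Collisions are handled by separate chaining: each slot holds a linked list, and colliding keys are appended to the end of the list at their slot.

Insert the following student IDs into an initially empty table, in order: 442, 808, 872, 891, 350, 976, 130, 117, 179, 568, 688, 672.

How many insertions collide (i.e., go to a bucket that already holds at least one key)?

442 → bucket 6
808 → bucket 0
872 → bucket 8
891 → bucket 7
350 → bucket 2
976 → bucket 0 (collision)
130 → bucket 6 (collision)
117 → bucket 1
179 → bucket 11
568 → bucket 0 (collision)
688 → bucket 0 (collision)
672 → bucket 4
Final buckets:
0: 808 -> 976 -> 568 -> 688
1: 117
2: 350
3: —
4: 672
5: —
6: 442 -> 130
7: 891
8: 872
9: —
10: —
11: 179

4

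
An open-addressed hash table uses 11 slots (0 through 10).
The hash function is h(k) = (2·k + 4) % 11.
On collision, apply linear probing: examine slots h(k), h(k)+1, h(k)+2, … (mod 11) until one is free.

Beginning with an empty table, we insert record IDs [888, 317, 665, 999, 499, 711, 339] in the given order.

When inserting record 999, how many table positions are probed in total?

2

888: h=9 -> slot 9
317: h=0 -> slot 0
665: h=3 -> slot 3
999: h=0, probe 0,1 -> slot 1
499: h=1, probe 1,2 -> slot 2
711: h=7 -> slot 7
339: h=0, probe 0,1,2,3,4 -> slot 4
Table: [317, 999, 499, 665, 339, ., ., 711, ., 888, .]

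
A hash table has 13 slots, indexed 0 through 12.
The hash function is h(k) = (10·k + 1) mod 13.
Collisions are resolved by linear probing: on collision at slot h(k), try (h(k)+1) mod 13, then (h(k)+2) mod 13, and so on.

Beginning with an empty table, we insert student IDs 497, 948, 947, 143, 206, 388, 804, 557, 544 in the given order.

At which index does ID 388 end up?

9

497 hashes to 5; slot 5 is free => place at 5.
948 hashes to 4; slot 4 is free => place at 4.
947 hashes to 7; slot 7 is free => place at 7.
143 hashes to 1; slot 1 is free => place at 1.
206 hashes to 7; 7 taken => place at 8.
388 hashes to 7; 7,8 taken => place at 9.
804 hashes to 7; 7,8,9 taken => place at 10.
557 hashes to 7; 7,8,9,10 taken => place at 11.
544 hashes to 7; 7,8,9,10,11 taken => place at 12.
Table: [∅, 143, ∅, ∅, 948, 497, ∅, 947, 206, 388, 804, 557, 544]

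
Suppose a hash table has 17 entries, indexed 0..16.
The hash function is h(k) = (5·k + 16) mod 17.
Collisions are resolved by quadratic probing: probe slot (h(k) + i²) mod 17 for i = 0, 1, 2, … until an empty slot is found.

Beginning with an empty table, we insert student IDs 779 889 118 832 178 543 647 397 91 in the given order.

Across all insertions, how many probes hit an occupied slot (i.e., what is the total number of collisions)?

6

Insert 779: h=1, slot 1 empty → index 1.
Insert 889: h=7, slot 7 empty → index 7.
Insert 118: h=11, slot 11 empty → index 11.
Insert 832: h=11, slot 11 occupied → index 12.
Insert 178: h=5, slot 5 empty → index 5.
Insert 543: h=11, slots 11,12 occupied → index 15.
Insert 647: h=4, slot 4 empty → index 4.
Insert 397: h=12, slot 12 occupied → index 13.
Insert 91: h=12, slots 12,13 occupied → index 16.
Table: [-, 779, -, -, 647, 178, -, 889, -, -, -, 118, 832, 397, -, 543, 91]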